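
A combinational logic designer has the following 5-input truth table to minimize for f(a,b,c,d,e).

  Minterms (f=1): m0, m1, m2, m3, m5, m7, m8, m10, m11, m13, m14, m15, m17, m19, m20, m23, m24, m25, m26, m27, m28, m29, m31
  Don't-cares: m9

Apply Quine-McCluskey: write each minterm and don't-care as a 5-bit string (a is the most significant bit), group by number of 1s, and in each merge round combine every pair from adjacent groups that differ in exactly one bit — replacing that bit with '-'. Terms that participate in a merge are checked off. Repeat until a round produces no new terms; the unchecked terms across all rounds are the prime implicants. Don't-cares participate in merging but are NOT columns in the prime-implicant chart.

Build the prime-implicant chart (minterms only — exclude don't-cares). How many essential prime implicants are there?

Round 0: 00000✓ 00001✓ 00010✓ 00011✓ 00101✓ 00111✓ 01000✓ 01001✓ 01010✓ 01011✓ 01101✓ 01110✓ 01111✓ 10001✓ 10011✓ 10100✓ 10111✓ 11000✓ 11001✓ 11010✓ 11011✓ 11100✓ 11101✓ 11111✓
Round 1: -0001✓ -0011✓ -0111✓ -1000✓ -1001✓ -1010✓ -1011✓ -1101✓ -1111✓ 0-000✓ 0-001✓ 0-010✓ 0-011✓ 0-101✓ 0-111✓ 00-01✓ 00-11✓ 000-0✓ 000-1✓ 0000-✓ 0001-✓ 001-1✓ 01-01✓ 01-10✓ 01-11✓ 010-0✓ 010-1✓ 0100-✓ 0101-✓ 011-1✓ 0111-✓ 1-001✓ 1-011✓ 1-100 1-111✓ 10-11✓ 100-1✓ 11-00✓ 11-01✓ 11-11✓ 110-0✓ 110-1✓ 1100-✓ 1101-✓ 111-1✓ 1110-✓
Round 2: --001✓ --011✓ --111✓ -0-11✓ -00-1✓ -1-01✓ -1-11✓ -10-0✓ -10-1✓ -100-✓ -101-✓ -11-1✓ 0--01✓ 0--11✓ 0-0-0✓ 0-0-1✓ 0-00-✓ 0-01-✓ 0-1-1✓ 00--1✓ 000--✓ 01--1✓ 01-1- 010--✓ 1--11✓ 1-0-1✓ 11--1✓ 11-0- 110--✓
Round 3: ---11 --0-1 -1--1 -10-- 0---1 0-0--
PIs = {---11, --0-1, -1--1, -10--, 0---1, 0-0--, 01-1-, 1-100, 11-0-}
Coverage chart:
  m0: 0-0-- ←essential
  m1: --0-1,0---1,0-0--
  m2: 0-0-- ←essential
  m3: ---11,--0-1,0---1,0-0--
  m5: 0---1 ←essential
  m7: ---11,0---1
  m8: -10--,0-0--
  m10: -10--,0-0--,01-1-
  m11: ---11,--0-1,-1--1,-10--,0---1,0-0--,01-1-
  m13: -1--1,0---1
  m14: 01-1- ←essential
  m15: ---11,-1--1,0---1,01-1-
  m17: --0-1 ←essential
  m19: ---11,--0-1
  m20: 1-100 ←essential
  m23: ---11 ←essential
  m24: -10--,11-0-
  m25: --0-1,-1--1,-10--,11-0-
  m26: -10-- ←essential
  m27: ---11,--0-1,-1--1,-10--
  m28: 1-100,11-0-
  m29: -1--1,11-0-
  m31: ---11,-1--1
Essential: ---11, --0-1, -10--, 0---1, 0-0--, 01-1-, 1-100

7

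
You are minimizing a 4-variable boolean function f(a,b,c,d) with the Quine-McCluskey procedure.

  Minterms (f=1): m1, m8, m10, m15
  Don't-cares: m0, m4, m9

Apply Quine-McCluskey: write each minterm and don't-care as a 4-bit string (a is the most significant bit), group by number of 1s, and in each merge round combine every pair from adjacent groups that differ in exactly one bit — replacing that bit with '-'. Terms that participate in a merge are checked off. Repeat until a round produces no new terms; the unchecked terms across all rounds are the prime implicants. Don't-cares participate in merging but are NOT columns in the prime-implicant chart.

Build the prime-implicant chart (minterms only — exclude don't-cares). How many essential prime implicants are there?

[col 0] 0000*, 0001*, 0100*, 1000*, 1001*, 1010*, 1111
[col 1] -000*, -001*, 0-00, 000-*, 10-0, 100-*
[col 2] -00-
Prime implicants: -00-, 0-00, 10-0, 1111
PI chart (minterm → PIs covering it):
  1 | -00-  (sole → essential)
  8 | -00-,10-0
  10 | 10-0  (sole → essential)
  15 | 1111  (sole → essential)
Essential prime implicants: -00-, 10-0, 1111

3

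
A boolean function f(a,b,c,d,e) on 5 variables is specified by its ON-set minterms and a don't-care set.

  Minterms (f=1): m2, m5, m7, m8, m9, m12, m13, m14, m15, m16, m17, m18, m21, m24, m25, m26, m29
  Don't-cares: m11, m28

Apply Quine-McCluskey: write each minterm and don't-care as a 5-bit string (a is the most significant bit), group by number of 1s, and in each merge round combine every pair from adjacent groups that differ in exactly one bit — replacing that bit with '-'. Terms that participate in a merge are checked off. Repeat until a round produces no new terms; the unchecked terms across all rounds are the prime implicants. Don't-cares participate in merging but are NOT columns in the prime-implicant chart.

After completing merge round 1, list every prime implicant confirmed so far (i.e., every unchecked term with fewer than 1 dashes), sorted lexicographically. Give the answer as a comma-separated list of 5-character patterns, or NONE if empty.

[col 0] 00010*, 00101*, 00111*, 01000*, 01001*, 01011*, 01100*, 01101*, 01110*, 01111*, 10000*, 10001*, 10010*, 10101*, 11000*, 11001*, 11010*, 11100*, 11101*
[col 1] -0010, -0101*, -1000*, -1001*, -1100*, -1101*, 0-101*, 0-111*, 001-1*, 01-00*, 01-01*, 01-11*, 010-1*, 0100-*, 011-0*, 011-1*, 0110-*, 0111-*, 1-000*, 1-001*, 1-010*, 1-101*, 10-01*, 100-0*, 1000-*, 11-00*, 11-01*, 110-0*, 1100-*, 1110-*
[col 2] --101, -1-00*, -1-01*, -100-*, -110-*, 0-1-1, 01--1, 01-0-*, 011--, 1--01, 1-0-0, 1-00-, 11-0-*
[col 3] -1-0-
Prime implicants: --101, -0010, -1-0-, 0-1-1, 01--1, 011--, 1--01, 1-0-0, 1-00-

NONE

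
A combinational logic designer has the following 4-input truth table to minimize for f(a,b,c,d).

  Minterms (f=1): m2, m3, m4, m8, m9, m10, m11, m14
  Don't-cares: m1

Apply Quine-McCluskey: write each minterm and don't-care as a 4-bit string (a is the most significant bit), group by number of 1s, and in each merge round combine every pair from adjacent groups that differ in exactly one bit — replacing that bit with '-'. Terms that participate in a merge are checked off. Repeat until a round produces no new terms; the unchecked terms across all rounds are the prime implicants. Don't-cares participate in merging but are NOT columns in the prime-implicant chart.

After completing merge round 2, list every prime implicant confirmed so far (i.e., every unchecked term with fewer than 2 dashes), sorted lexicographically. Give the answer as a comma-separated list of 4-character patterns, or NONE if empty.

[col 0] 0001*, 0010*, 0011*, 0100, 1000*, 1001*, 1010*, 1011*, 1110*
[col 1] -001*, -010*, -011*, 00-1*, 001-*, 1-10, 10-0*, 10-1*, 100-*, 101-*
[col 2] -0-1, -01-, 10--
Prime implicants: -0-1, -01-, 0100, 1-10, 10--

0100, 1-10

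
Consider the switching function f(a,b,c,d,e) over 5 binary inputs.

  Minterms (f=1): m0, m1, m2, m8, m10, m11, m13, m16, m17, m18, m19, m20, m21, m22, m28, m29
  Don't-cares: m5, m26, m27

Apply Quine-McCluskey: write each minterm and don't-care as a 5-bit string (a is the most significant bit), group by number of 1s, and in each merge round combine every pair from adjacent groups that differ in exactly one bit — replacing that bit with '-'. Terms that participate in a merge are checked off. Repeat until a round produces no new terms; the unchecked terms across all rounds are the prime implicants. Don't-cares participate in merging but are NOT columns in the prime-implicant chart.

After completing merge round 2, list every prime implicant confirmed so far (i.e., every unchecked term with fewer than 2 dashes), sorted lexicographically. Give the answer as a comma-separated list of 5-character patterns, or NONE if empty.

NONE

Round 0: 00000✓ 00001✓ 00010✓ 00101✓ 01000✓ 01010✓ 01011✓ 01101✓ 10000✓ 10001✓ 10010✓ 10011✓ 10100✓ 10101✓ 10110✓ 11010✓ 11011✓ 11100✓ 11101✓
Round 1: -0000✓ -0001✓ -0010✓ -0101✓ -1010✓ -1011✓ -1101✓ 0-000✓ 0-010✓ 0-101✓ 00-01✓ 000-0✓ 0000-✓ 010-0✓ 0101-✓ 1-010✓ 1-011✓ 1-100✓ 1-101✓ 10-00✓ 10-01✓ 10-10✓ 100-0✓ 100-1✓ 1000-✓ 1001-✓ 101-0✓ 1010-✓ 1101-✓ 1110-✓
Round 2: --010 --101 -0-01 -00-0 -000- -101- 0-0-0 1-01- 1-10- 10--0 10-0- 100--
PIs = {--010, --101, -0-01, -00-0, -000-, -101-, 0-0-0, 1-01-, 1-10-, 10--0, 10-0-, 100--}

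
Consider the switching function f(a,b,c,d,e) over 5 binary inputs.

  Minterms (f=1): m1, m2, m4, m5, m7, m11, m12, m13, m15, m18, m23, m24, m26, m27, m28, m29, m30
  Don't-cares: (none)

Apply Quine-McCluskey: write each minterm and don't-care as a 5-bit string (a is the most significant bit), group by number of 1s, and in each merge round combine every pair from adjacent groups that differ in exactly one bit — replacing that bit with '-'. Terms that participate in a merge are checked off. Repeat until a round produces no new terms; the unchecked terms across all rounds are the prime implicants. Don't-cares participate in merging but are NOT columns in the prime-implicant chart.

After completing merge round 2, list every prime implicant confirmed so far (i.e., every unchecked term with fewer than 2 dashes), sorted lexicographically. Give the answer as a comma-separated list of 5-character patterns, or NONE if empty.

-0010, -0111, -1011, 00-01, 01-11, 1-010, 1101-

Round 0: 00001✓ 00010✓ 00100✓ 00101✓ 00111✓ 01011✓ 01100✓ 01101✓ 01111✓ 10010✓ 10111✓ 11000✓ 11010✓ 11011✓ 11100✓ 11101✓ 11110✓
Round 1: -0010 -0111 -1011 -1100✓ -1101✓ 0-100✓ 0-101✓ 0-111✓ 00-01 001-1✓ 0010-✓ 01-11 011-1✓ 0110-✓ 1-010 11-00✓ 11-10✓ 110-0✓ 1101- 111-0✓ 1110-✓
Round 2: -110- 0-1-1 0-10- 11--0
PIs = {-0010, -0111, -1011, -110-, 0-1-1, 0-10-, 00-01, 01-11, 1-010, 11--0, 1101-}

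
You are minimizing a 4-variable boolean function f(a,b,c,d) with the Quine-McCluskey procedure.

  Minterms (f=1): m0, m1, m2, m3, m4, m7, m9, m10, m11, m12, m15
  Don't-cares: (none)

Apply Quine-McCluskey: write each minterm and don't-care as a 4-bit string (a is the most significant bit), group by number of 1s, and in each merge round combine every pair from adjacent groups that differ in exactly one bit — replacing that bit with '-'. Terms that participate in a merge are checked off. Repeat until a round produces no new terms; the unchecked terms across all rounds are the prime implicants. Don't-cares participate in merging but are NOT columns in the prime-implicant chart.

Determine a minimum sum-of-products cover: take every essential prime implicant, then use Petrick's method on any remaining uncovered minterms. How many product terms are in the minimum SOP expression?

5

Round 0: 0000✓ 0001✓ 0010✓ 0011✓ 0100✓ 0111✓ 1001✓ 1010✓ 1011✓ 1100✓ 1111✓
Round 1: -001✓ -010✓ -011✓ -100 -111✓ 0-00 0-11✓ 00-0✓ 00-1✓ 000-✓ 001-✓ 1-11✓ 10-1✓ 101-✓
Round 2: --11 -0-1 -01- 00--
PIs = {--11, -0-1, -01-, -100, 0-00, 00--}
Coverage chart:
  m0: 0-00,00--
  m1: -0-1,00--
  m2: -01-,00--
  m3: --11,-0-1,-01-,00--
  m4: -100,0-00
  m7: --11 ←essential
  m9: -0-1 ←essential
  m10: -01- ←essential
  m11: --11,-0-1,-01-
  m12: -100 ←essential
  m15: --11 ←essential
Essential: --11, -0-1, -01-, -100
Petrick residual → 0-00
Min cover (5 terms): cd + b'd + b'c + bc'd' + a'c'd'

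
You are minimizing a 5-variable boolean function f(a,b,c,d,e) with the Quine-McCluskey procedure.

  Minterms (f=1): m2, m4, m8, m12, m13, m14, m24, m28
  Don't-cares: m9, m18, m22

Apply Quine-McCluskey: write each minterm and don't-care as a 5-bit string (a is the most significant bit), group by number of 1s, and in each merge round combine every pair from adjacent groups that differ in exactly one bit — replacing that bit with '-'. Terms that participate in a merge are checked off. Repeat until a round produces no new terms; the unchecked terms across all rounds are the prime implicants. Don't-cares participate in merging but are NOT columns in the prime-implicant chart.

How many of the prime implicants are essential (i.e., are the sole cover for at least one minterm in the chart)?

size-2^0 implicants → 00010(✓)  00100(✓)  01000(✓)  01001(✓)  01100(✓)  01101(✓)  01110(✓)  10010(✓)  10110(✓)  11000(✓)  11100(✓)
size-2^1 implicants → -0010  -1000(✓)  -1100(✓)  0-100  01-00(✓)  01-01(✓)  0100-(✓)  011-0  0110-(✓)  10-10  11-00(✓)
size-2^2 implicants → -1-00  01-0-
Unchecked terms (primes): -0010, -1-00, 0-100, 01-0-, 011-0, 10-10
Minterm coverage:
  m2 ⊆ -0010 [E]
  m4 ⊆ 0-100 [E]
  m8 ⊆ -1-00,01-0-
  m12 ⊆ -1-00,0-100,01-0-,011-0
  m13 ⊆ 01-0- [E]
  m14 ⊆ 011-0 [E]
  m24 ⊆ -1-00 [E]
  m28 ⊆ -1-00 [E]
E = {-0010, -1-00, 0-100, 01-0-, 011-0}

5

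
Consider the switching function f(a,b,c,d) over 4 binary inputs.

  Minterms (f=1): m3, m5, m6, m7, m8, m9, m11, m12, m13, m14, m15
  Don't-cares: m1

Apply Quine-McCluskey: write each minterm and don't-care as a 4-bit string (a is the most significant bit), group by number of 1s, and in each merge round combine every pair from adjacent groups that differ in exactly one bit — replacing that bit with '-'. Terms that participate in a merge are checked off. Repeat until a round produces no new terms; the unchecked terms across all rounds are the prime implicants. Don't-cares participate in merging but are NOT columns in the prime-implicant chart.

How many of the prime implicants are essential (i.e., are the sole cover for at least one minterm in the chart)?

3

[col 0] 0001*, 0011*, 0101*, 0110*, 0111*, 1000*, 1001*, 1011*, 1100*, 1101*, 1110*, 1111*
[col 1] -001*, -011*, -101*, -110*, -111*, 0-01*, 0-11*, 00-1*, 01-1*, 011-*, 1-00*, 1-01*, 1-11*, 10-1*, 100-*, 11-0*, 11-1*, 110-*, 111-*
[col 2] --01*, --11*, -0-1*, -1-1*, -11-, 0--1*, 1--1*, 1-0-, 11--
[col 3] ---1
Prime implicants: ---1, -11-, 1-0-, 11--
PI chart (minterm → PIs covering it):
  3 | ---1  (sole → essential)
  5 | ---1  (sole → essential)
  6 | -11-  (sole → essential)
  7 | ---1,-11-
  8 | 1-0-  (sole → essential)
  9 | ---1,1-0-
  11 | ---1  (sole → essential)
  12 | 1-0-,11--
  13 | ---1,1-0-,11--
  14 | -11-,11--
  15 | ---1,-11-,11--
Essential prime implicants: ---1, -11-, 1-0-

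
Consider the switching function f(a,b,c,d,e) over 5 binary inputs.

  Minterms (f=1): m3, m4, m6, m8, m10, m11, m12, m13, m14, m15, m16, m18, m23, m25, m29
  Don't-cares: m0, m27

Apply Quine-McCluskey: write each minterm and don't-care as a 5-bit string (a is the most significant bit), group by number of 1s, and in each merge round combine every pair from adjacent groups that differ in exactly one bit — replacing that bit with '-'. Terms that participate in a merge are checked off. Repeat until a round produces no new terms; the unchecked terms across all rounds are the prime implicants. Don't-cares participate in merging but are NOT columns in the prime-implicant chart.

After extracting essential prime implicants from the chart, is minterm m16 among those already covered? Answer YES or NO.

YES

size-2^0 implicants → 00000(✓)  00011(✓)  00100(✓)  00110(✓)  01000(✓)  01010(✓)  01011(✓)  01100(✓)  01101(✓)  01110(✓)  01111(✓)  10000(✓)  10010(✓)  10111  11001(✓)  11011(✓)  11101(✓)
size-2^1 implicants → -0000  -1011  -1101  0-000(✓)  0-011  0-100(✓)  0-110(✓)  00-00(✓)  001-0(✓)  01-00(✓)  01-10(✓)  01-11(✓)  010-0(✓)  0101-(✓)  011-0(✓)  011-1(✓)  0110-(✓)  0111-(✓)  100-0  11-01  110-1
size-2^2 implicants → 0--00  0-1-0  01--0  01-1-  011--
Unchecked terms (primes): -0000, -1011, -1101, 0--00, 0-011, 0-1-0, 01--0, 01-1-, 011--, 100-0, 10111, 11-01, 110-1
Minterm coverage:
  m3 ⊆ 0-011 [E]
  m4 ⊆ 0--00,0-1-0
  m6 ⊆ 0-1-0 [E]
  m8 ⊆ 0--00,01--0
  m10 ⊆ 01--0,01-1-
  m11 ⊆ -1011,0-011,01-1-
  m12 ⊆ 0--00,0-1-0,01--0,011--
  m13 ⊆ -1101,011--
  m14 ⊆ 0-1-0,01--0,01-1-,011--
  m15 ⊆ 01-1-,011--
  m16 ⊆ -0000,100-0
  m18 ⊆ 100-0 [E]
  m23 ⊆ 10111 [E]
  m25 ⊆ 11-01,110-1
  m29 ⊆ -1101,11-01
E = {0-011, 0-1-0, 100-0, 10111}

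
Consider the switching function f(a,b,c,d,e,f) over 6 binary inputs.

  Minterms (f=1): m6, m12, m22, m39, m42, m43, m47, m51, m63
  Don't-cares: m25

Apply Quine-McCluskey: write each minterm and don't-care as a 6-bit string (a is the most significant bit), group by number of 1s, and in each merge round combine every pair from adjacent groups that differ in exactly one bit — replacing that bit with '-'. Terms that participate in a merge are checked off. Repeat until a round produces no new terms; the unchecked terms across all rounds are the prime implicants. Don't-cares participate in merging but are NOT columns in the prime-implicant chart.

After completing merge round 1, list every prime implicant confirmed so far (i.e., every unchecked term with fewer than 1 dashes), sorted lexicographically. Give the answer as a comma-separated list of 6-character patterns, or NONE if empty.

001100, 011001, 110011

Round 0: 000110✓ 001100 010110✓ 011001 100111✓ 101010✓ 101011✓ 101111✓ 110011 111111✓
Round 1: 0-0110 1-1111 10-111 101-11 10101-
PIs = {0-0110, 001100, 011001, 1-1111, 10-111, 101-11, 10101-, 110011}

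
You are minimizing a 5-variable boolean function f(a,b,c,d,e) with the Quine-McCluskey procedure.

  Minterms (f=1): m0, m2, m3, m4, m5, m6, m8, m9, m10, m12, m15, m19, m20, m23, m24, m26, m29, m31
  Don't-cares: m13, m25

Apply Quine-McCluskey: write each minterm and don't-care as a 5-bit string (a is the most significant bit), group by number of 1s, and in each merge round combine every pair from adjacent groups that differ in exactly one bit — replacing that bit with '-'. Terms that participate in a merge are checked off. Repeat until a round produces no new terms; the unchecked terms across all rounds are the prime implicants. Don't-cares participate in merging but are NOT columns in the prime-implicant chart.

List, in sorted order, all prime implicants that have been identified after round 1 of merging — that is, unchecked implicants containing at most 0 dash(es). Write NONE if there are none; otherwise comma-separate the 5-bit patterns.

Round 0: 00000✓ 00010✓ 00011✓ 00100✓ 00101✓ 00110✓ 01000✓ 01001✓ 01010✓ 01100✓ 01101✓ 01111✓ 10011✓ 10100✓ 10111✓ 11000✓ 11001✓ 11010✓ 11101✓ 11111✓
Round 1: -0011 -0100 -1000✓ -1001✓ -1010✓ -1101✓ -1111✓ 0-000✓ 0-010✓ 0-100✓ 0-101✓ 00-00✓ 00-10✓ 000-0✓ 0001- 001-0✓ 0010-✓ 01-00✓ 01-01✓ 010-0✓ 0100-✓ 011-1✓ 0110-✓ 1-111 10-11 11-01✓ 110-0✓ 1100-✓ 111-1✓
Round 2: -1-01 -10-0 -100- -11-1 0--00 0-0-0 0-10- 00--0 01-0-
PIs = {-0011, -0100, -1-01, -10-0, -100-, -11-1, 0--00, 0-0-0, 0-10-, 00--0, 0001-, 01-0-, 1-111, 10-11}

NONE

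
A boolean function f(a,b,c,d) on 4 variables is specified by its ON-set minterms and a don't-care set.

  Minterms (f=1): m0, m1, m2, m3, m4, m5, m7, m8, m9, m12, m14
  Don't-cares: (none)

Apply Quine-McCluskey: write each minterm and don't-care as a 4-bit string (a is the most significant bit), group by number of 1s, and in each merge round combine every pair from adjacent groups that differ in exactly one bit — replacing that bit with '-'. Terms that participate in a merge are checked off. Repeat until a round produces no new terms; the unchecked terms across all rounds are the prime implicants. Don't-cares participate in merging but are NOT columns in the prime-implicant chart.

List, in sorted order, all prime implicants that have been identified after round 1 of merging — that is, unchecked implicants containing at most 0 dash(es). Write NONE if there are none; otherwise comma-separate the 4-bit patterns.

NONE

[col 0] 0000*, 0001*, 0010*, 0011*, 0100*, 0101*, 0111*, 1000*, 1001*, 1100*, 1110*
[col 1] -000*, -001*, -100*, 0-00*, 0-01*, 0-11*, 00-0*, 00-1*, 000-*, 001-*, 01-1*, 010-*, 1-00*, 100-*, 11-0
[col 2] --00, -00-, 0--1, 0-0-, 00--
Prime implicants: --00, -00-, 0--1, 0-0-, 00--, 11-0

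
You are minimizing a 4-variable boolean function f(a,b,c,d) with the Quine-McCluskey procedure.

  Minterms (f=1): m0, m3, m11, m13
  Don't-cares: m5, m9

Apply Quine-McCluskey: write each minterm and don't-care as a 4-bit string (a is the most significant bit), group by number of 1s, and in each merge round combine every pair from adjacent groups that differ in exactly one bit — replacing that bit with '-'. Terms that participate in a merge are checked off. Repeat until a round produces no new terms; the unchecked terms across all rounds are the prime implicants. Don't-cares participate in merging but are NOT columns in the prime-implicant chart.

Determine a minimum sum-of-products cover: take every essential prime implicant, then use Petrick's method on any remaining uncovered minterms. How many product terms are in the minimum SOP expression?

3

Round 0: 0000 0011✓ 0101✓ 1001✓ 1011✓ 1101✓
Round 1: -011 -101 1-01 10-1
PIs = {-011, -101, 0000, 1-01, 10-1}
Coverage chart:
  m0: 0000 ←essential
  m3: -011 ←essential
  m11: -011,10-1
  m13: -101,1-01
Essential: -011, 0000
Petrick residual → -101
Min cover (3 terms): b'cd + bc'd + a'b'c'd'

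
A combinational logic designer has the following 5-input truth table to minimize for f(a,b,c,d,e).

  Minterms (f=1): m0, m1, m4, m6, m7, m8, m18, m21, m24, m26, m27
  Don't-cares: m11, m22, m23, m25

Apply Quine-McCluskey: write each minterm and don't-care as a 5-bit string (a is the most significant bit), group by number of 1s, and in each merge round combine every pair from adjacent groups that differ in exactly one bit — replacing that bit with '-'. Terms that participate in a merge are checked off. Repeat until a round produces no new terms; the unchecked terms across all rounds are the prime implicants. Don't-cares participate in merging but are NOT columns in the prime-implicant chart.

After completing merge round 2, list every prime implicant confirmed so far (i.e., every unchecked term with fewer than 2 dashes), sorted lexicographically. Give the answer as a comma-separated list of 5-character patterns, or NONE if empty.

-1000, -1011, 0-000, 00-00, 0000-, 001-0, 1-010, 10-10, 101-1

size-2^0 implicants → 00000(✓)  00001(✓)  00100(✓)  00110(✓)  00111(✓)  01000(✓)  01011(✓)  10010(✓)  10101(✓)  10110(✓)  10111(✓)  11000(✓)  11001(✓)  11010(✓)  11011(✓)
size-2^1 implicants → -0110(✓)  -0111(✓)  -1000  -1011  0-000  00-00  0000-  001-0  0011-(✓)  1-010  10-10  101-1  1011-(✓)  110-0(✓)  110-1(✓)  1100-(✓)  1101-(✓)
size-2^2 implicants → -011-  110--
Unchecked terms (primes): -011-, -1000, -1011, 0-000, 00-00, 0000-, 001-0, 1-010, 10-10, 101-1, 110--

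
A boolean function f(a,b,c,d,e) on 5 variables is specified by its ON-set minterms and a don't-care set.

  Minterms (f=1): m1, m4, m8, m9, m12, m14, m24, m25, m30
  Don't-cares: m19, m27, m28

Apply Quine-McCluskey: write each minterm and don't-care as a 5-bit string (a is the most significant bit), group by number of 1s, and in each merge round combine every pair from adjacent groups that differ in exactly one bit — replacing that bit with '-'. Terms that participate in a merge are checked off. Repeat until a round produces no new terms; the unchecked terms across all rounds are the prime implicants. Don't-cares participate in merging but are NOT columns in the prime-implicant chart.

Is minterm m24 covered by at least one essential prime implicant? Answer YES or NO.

NO

[col 0] 00001*, 00100*, 01000*, 01001*, 01100*, 01110*, 10011*, 11000*, 11001*, 11011*, 11100*, 11110*
[col 1] -1000*, -1001*, -1100*, -1110*, 0-001, 0-100, 01-00*, 0100-*, 011-0*, 1-011, 11-00*, 110-1, 1100-*, 111-0*
[col 2] -1-00, -100-, -11-0
Prime implicants: -1-00, -100-, -11-0, 0-001, 0-100, 1-011, 110-1
PI chart (minterm → PIs covering it):
  1 | 0-001  (sole → essential)
  4 | 0-100  (sole → essential)
  8 | -1-00,-100-
  9 | -100-,0-001
  12 | -1-00,-11-0,0-100
  14 | -11-0  (sole → essential)
  24 | -1-00,-100-
  25 | -100-,110-1
  30 | -11-0  (sole → essential)
Essential prime implicants: -11-0, 0-001, 0-100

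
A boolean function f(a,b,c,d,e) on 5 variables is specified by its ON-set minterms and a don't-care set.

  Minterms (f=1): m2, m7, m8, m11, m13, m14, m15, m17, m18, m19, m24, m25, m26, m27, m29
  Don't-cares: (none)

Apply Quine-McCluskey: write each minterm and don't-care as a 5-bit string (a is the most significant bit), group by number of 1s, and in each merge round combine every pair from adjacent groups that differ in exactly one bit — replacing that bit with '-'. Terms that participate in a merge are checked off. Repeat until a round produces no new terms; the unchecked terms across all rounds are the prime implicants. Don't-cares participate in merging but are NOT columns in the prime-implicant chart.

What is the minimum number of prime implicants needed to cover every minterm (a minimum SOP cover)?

8

[col 0] 00010*, 00111*, 01000*, 01011*, 01101*, 01110*, 01111*, 10001*, 10010*, 10011*, 11000*, 11001*, 11010*, 11011*, 11101*
[col 1] -0010, -1000, -1011, -1101, 0-111, 01-11, 011-1, 0111-, 1-001*, 1-010*, 1-011*, 100-1*, 1001-*, 11-01, 110-0*, 110-1*, 1100-*, 1101-*
[col 2] 1-0-1, 1-01-, 110--
Prime implicants: -0010, -1000, -1011, -1101, 0-111, 01-11, 011-1, 0111-, 1-0-1, 1-01-, 11-01, 110--
PI chart (minterm → PIs covering it):
  2 | -0010  (sole → essential)
  7 | 0-111  (sole → essential)
  8 | -1000  (sole → essential)
  11 | -1011,01-11
  13 | -1101,011-1
  14 | 0111-  (sole → essential)
  15 | 0-111,01-11,011-1,0111-
  17 | 1-0-1  (sole → essential)
  18 | -0010,1-01-
  19 | 1-0-1,1-01-
  24 | -1000,110--
  25 | 1-0-1,11-01,110--
  26 | 1-01-,110--
  27 | -1011,1-0-1,1-01-,110--
  29 | -1101,11-01
Essential prime implicants: -0010, -1000, 0-111, 0111-, 1-0-1
Petrick residual → -1011, -1101, 1-01-
Minimum SOP uses 8 PIs: b'c'de' + bc'd'e' + bc'de + bcd'e + a'cde + a'bcd + ac'e + ac'd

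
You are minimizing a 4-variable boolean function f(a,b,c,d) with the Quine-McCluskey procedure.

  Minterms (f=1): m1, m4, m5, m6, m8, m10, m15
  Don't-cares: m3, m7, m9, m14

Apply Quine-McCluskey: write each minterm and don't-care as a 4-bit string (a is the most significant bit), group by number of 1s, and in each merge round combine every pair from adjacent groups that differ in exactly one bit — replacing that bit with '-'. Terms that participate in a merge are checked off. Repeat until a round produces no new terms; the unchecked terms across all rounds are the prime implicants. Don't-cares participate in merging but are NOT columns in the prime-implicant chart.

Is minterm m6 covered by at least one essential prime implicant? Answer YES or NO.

YES

Round 0: 0001✓ 0011✓ 0100✓ 0101✓ 0110✓ 0111✓ 1000✓ 1001✓ 1010✓ 1110✓ 1111✓
Round 1: -001 -110✓ -111✓ 0-01✓ 0-11✓ 00-1✓ 01-0✓ 01-1✓ 010-✓ 011-✓ 1-10 10-0 100- 111-✓
Round 2: -11- 0--1 01--
PIs = {-001, -11-, 0--1, 01--, 1-10, 10-0, 100-}
Coverage chart:
  m1: -001,0--1
  m4: 01-- ←essential
  m5: 0--1,01--
  m6: -11-,01--
  m8: 10-0,100-
  m10: 1-10,10-0
  m15: -11- ←essential
Essential: -11-, 01--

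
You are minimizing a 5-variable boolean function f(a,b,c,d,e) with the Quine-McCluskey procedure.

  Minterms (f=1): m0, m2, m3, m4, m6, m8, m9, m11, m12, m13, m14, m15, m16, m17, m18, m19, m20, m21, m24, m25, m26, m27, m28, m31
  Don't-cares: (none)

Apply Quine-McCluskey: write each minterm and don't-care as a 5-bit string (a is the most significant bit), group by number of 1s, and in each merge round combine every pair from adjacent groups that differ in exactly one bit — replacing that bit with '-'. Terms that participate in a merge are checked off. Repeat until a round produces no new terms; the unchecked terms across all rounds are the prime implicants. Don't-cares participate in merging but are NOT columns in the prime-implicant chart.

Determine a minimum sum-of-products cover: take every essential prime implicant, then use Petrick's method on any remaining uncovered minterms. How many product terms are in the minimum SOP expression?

[col 0] 00000*, 00010*, 00011*, 00100*, 00110*, 01000*, 01001*, 01011*, 01100*, 01101*, 01110*, 01111*, 10000*, 10001*, 10010*, 10011*, 10100*, 10101*, 11000*, 11001*, 11010*, 11011*, 11100*, 11111*
[col 1] -0000*, -0010*, -0011*, -0100*, -1000*, -1001*, -1011*, -1100*, -1111*, 0-000*, 0-011*, 0-100*, 0-110*, 00-00*, 00-10*, 000-0*, 0001-*, 001-0*, 01-00*, 01-01*, 01-11*, 010-1*, 0100-*, 011-0*, 011-1*, 0110-*, 0111-*, 1-000*, 1-001*, 1-010*, 1-011*, 1-100*, 10-00*, 10-01*, 100-0*, 100-1*, 1000-*, 1001-*, 1010-*, 11-00*, 11-11*, 110-0*, 110-1*, 1100-*, 1101-*
[col 2] --000*, --011, --100*, -0-00*, -00-0, -001-, -1-00*, -1-11, -10-1, -100-, 0--00*, 0-1-0, 00--0, 01--1, 01-0-, 011--, 1--00*, 1-0-0*, 1-0-1*, 1-00-*, 1-01-*, 10-0-, 100--*, 110--*
[col 3] ---00, 1-0--
Prime implicants: ---00, --011, -00-0, -001-, -1-11, -10-1, -100-, 0-1-0, 00--0, 01--1, 01-0-, 011--, 1-0--, 10-0-
PI chart (minterm → PIs covering it):
  0 | ---00,-00-0,00--0
  2 | -00-0,-001-,00--0
  3 | --011,-001-
  4 | ---00,0-1-0,00--0
  6 | 0-1-0,00--0
  8 | ---00,-100-,01-0-
  9 | -10-1,-100-,01--1,01-0-
  11 | --011,-1-11,-10-1,01--1
  12 | ---00,0-1-0,01-0-,011--
  13 | 01--1,01-0-,011--
  14 | 0-1-0,011--
  15 | -1-11,01--1,011--
  16 | ---00,-00-0,1-0--,10-0-
  17 | 1-0--,10-0-
  18 | -00-0,-001-,1-0--
  19 | --011,-001-,1-0--
  20 | ---00,10-0-
  21 | 10-0-  (sole → essential)
  24 | ---00,-100-,1-0--
  25 | -10-1,-100-,1-0--
  26 | 1-0--  (sole → essential)
  27 | --011,-1-11,-10-1,1-0--
  28 | ---00  (sole → essential)
  31 | -1-11  (sole → essential)
Essential prime implicants: ---00, -1-11, 1-0--, 10-0-
Petrick residual → -001-, 0-1-0, 01--1
Minimum SOP uses 7 PIs: d'e' + b'c'd + bde + a'ce' + a'be + ac' + ab'd'

7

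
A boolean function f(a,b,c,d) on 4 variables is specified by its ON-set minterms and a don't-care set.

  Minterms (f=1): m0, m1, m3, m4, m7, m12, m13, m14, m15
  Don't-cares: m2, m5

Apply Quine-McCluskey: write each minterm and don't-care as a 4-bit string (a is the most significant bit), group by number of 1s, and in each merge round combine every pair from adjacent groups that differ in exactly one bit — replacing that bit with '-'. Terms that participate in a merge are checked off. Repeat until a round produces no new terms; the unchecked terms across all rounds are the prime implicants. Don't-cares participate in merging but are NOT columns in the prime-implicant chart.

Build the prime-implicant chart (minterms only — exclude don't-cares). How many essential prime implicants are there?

Round 0: 0000✓ 0001✓ 0010✓ 0011✓ 0100✓ 0101✓ 0111✓ 1100✓ 1101✓ 1110✓ 1111✓
Round 1: -100✓ -101✓ -111✓ 0-00✓ 0-01✓ 0-11✓ 00-0✓ 00-1✓ 000-✓ 001-✓ 01-1✓ 010-✓ 11-0✓ 11-1✓ 110-✓ 111-✓
Round 2: -1-1 -10- 0--1 0-0- 00-- 11--
PIs = {-1-1, -10-, 0--1, 0-0-, 00--, 11--}
Coverage chart:
  m0: 0-0-,00--
  m1: 0--1,0-0-,00--
  m3: 0--1,00--
  m4: -10-,0-0-
  m7: -1-1,0--1
  m12: -10-,11--
  m13: -1-1,-10-,11--
  m14: 11-- ←essential
  m15: -1-1,11--
Essential: 11--

1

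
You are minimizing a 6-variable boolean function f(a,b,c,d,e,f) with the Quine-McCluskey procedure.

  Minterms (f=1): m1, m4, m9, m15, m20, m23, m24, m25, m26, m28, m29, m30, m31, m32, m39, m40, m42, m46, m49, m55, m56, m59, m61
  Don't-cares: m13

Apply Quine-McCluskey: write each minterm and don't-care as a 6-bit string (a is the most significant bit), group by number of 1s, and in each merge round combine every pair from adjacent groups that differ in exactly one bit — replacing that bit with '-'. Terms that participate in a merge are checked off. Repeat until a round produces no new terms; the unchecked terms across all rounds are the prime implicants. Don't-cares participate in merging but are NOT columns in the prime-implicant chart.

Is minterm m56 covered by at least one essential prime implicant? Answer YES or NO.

NO

[col 0] 000001*, 000100*, 001001*, 001101*, 001111*, 010100*, 010111*, 011000*, 011001*, 011010*, 011100*, 011101*, 011110*, 011111*, 100000*, 100111*, 101000*, 101010*, 101110*, 110001, 110111*, 111000*, 111011, 111101*
[col 1] -10111, -11000, -11101, 0-0100, 0-1001*, 0-1101*, 0-1111*, 00-001, 001-01*, 0011-1*, 01-100, 01-111, 011-00*, 011-01*, 011-10*, 0110-0*, 01100-*, 0111-0*, 0111-1*, 01110-*, 01111-*, 1-0111, 1-1000, 10-000, 101-10, 1010-0
[col 2] 0-1-01, 0-11-1, 011--0, 011-0-, 0111--
Prime implicants: -10111, -11000, -11101, 0-0100, 0-1-01, 0-11-1, 00-001, 01-100, 01-111, 011--0, 011-0-, 0111--, 1-0111, 1-1000, 10-000, 101-10, 1010-0, 110001, 111011
PI chart (minterm → PIs covering it):
  1 | 00-001  (sole → essential)
  4 | 0-0100  (sole → essential)
  9 | 0-1-01,00-001
  15 | 0-11-1  (sole → essential)
  20 | 0-0100,01-100
  23 | -10111,01-111
  24 | -11000,011--0,011-0-
  25 | 0-1-01,011-0-
  26 | 011--0  (sole → essential)
  28 | 01-100,011--0,011-0-,0111--
  29 | -11101,0-1-01,0-11-1,011-0-,0111--
  30 | 011--0,0111--
  31 | 0-11-1,01-111,0111--
  32 | 10-000  (sole → essential)
  39 | 1-0111  (sole → essential)
  40 | 1-1000,10-000,1010-0
  42 | 101-10,1010-0
  46 | 101-10  (sole → essential)
  49 | 110001  (sole → essential)
  55 | -10111,1-0111
  56 | -11000,1-1000
  59 | 111011  (sole → essential)
  61 | -11101  (sole → essential)
Essential prime implicants: -11101, 0-0100, 0-11-1, 00-001, 011--0, 1-0111, 10-000, 101-10, 110001, 111011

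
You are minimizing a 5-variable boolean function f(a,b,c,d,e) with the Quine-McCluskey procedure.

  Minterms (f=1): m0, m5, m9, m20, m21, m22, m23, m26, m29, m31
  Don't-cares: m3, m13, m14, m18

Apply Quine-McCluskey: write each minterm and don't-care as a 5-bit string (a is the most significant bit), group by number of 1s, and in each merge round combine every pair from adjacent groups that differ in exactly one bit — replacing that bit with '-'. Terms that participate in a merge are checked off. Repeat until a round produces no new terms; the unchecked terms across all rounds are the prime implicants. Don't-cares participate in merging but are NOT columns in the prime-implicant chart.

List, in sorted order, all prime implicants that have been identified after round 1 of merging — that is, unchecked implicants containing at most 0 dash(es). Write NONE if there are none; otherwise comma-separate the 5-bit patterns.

00000, 00011, 01110

Round 0: 00000 00011 00101✓ 01001✓ 01101✓ 01110 10010✓ 10100✓ 10101✓ 10110✓ 10111✓ 11010✓ 11101✓ 11111✓
Round 1: -0101✓ -1101✓ 0-101✓ 01-01 1-010 1-101✓ 1-111✓ 10-10 101-0✓ 101-1✓ 1010-✓ 1011-✓ 111-1✓
Round 2: --101 1-1-1 101--
PIs = {--101, 00000, 00011, 01-01, 01110, 1-010, 1-1-1, 10-10, 101--}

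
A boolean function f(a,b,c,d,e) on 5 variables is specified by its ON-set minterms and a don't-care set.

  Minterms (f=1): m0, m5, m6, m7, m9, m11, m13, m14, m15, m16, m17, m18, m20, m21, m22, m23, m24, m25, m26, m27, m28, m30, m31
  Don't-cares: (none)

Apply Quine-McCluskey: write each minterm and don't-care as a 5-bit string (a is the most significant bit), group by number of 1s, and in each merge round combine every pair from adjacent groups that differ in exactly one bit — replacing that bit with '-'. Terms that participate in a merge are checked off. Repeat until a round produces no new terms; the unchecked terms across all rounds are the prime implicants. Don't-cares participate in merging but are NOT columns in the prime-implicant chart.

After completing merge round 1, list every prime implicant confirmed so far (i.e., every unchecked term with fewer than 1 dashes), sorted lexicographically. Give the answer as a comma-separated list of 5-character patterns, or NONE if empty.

Round 0: 00000✓ 00101✓ 00110✓ 00111✓ 01001✓ 01011✓ 01101✓ 01110✓ 01111✓ 10000✓ 10001✓ 10010✓ 10100✓ 10101✓ 10110✓ 10111✓ 11000✓ 11001✓ 11010✓ 11011✓ 11100✓ 11110✓ 11111✓
Round 1: -0000 -0101✓ -0110✓ -0111✓ -1001✓ -1011✓ -1110✓ -1111✓ 0-101✓ 0-110✓ 0-111✓ 001-1✓ 0011-✓ 01-01✓ 01-11✓ 010-1✓ 011-1✓ 0111-✓ 1-000✓ 1-001✓ 1-010✓ 1-100✓ 1-110✓ 1-111✓ 10-00✓ 10-01✓ 10-10✓ 100-0✓ 1000-✓ 101-0✓ 101-1✓ 1010-✓ 1011-✓ 11-00✓ 11-10✓ 11-11✓ 110-0✓ 110-1✓ 1100-✓ 1101-✓ 111-0✓ 1111-✓
Round 2: --110✓ --111✓ -01-1 -011-✓ -1-11 -10-1 -111-✓ 0-1-1 0-11-✓ 01--1 1--00✓ 1--10✓ 1-0-0✓ 1-00- 1-1-0✓ 1-11-✓ 10--0✓ 10-0- 101-- 11--0✓ 11-1- 110--
Round 3: --11- 1---0
PIs = {--11-, -0000, -01-1, -1-11, -10-1, 0-1-1, 01--1, 1---0, 1-00-, 10-0-, 101--, 11-1-, 110--}

NONE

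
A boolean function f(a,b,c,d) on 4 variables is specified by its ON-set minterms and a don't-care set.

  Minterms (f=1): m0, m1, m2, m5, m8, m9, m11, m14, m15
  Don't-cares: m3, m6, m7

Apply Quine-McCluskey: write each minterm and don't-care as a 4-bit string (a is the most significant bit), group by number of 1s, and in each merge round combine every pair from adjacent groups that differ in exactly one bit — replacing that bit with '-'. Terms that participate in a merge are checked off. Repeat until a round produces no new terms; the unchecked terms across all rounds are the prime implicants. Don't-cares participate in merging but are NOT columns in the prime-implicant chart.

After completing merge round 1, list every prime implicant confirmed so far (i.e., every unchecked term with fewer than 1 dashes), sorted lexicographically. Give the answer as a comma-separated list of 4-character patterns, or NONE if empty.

Round 0: 0000✓ 0001✓ 0010✓ 0011✓ 0101✓ 0110✓ 0111✓ 1000✓ 1001✓ 1011✓ 1110✓ 1111✓
Round 1: -000✓ -001✓ -011✓ -110✓ -111✓ 0-01✓ 0-10✓ 0-11✓ 00-0✓ 00-1✓ 000-✓ 001-✓ 01-1✓ 011-✓ 1-11✓ 10-1✓ 100-✓ 111-✓
Round 2: --11 -0-1 -00- -11- 0--1 0-1- 00--
PIs = {--11, -0-1, -00-, -11-, 0--1, 0-1-, 00--}

NONE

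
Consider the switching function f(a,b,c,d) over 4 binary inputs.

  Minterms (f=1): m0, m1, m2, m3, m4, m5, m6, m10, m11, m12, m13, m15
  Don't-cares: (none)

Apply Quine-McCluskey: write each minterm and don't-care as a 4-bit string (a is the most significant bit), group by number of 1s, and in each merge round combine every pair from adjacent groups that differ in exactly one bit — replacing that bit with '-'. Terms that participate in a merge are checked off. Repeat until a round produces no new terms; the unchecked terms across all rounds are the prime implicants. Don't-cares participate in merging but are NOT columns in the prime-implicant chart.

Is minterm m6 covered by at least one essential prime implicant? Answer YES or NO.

size-2^0 implicants → 0000(✓)  0001(✓)  0010(✓)  0011(✓)  0100(✓)  0101(✓)  0110(✓)  1010(✓)  1011(✓)  1100(✓)  1101(✓)  1111(✓)
size-2^1 implicants → -010(✓)  -011(✓)  -100(✓)  -101(✓)  0-00(✓)  0-01(✓)  0-10(✓)  00-0(✓)  00-1(✓)  000-(✓)  001-(✓)  01-0(✓)  010-(✓)  1-11  101-(✓)  11-1  110-(✓)
size-2^2 implicants → -01-  -10-  0--0  0-0-  00--
Unchecked terms (primes): -01-, -10-, 0--0, 0-0-, 00--, 1-11, 11-1
Minterm coverage:
  m0 ⊆ 0--0,0-0-,00--
  m1 ⊆ 0-0-,00--
  m2 ⊆ -01-,0--0,00--
  m3 ⊆ -01-,00--
  m4 ⊆ -10-,0--0,0-0-
  m5 ⊆ -10-,0-0-
  m6 ⊆ 0--0 [E]
  m10 ⊆ -01- [E]
  m11 ⊆ -01-,1-11
  m12 ⊆ -10- [E]
  m13 ⊆ -10-,11-1
  m15 ⊆ 1-11,11-1
E = {-01-, -10-, 0--0}

YES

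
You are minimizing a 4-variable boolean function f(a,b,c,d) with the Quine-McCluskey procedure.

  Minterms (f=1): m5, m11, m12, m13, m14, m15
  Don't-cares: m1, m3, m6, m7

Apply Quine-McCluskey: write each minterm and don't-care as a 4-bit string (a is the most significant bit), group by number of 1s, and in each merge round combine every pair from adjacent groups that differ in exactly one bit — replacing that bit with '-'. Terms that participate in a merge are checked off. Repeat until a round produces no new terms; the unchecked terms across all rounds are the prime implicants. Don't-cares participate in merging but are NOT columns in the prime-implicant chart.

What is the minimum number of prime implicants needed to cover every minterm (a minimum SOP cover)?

3

Round 0: 0001✓ 0011✓ 0101✓ 0110✓ 0111✓ 1011✓ 1100✓ 1101✓ 1110✓ 1111✓
Round 1: -011✓ -101✓ -110✓ -111✓ 0-01✓ 0-11✓ 00-1✓ 01-1✓ 011-✓ 1-11✓ 11-0✓ 11-1✓ 110-✓ 111-✓
Round 2: --11 -1-1 -11- 0--1 11--
PIs = {--11, -1-1, -11-, 0--1, 11--}
Coverage chart:
  m5: -1-1,0--1
  m11: --11 ←essential
  m12: 11-- ←essential
  m13: -1-1,11--
  m14: -11-,11--
  m15: --11,-1-1,-11-,11--
Essential: --11, 11--
Petrick residual → -1-1
Min cover (3 terms): cd + bd + ab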